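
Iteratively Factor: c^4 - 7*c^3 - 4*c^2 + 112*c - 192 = (c - 3)*(c^3 - 4*c^2 - 16*c + 64) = (c - 3)*(c + 4)*(c^2 - 8*c + 16) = (c - 4)*(c - 3)*(c + 4)*(c - 4)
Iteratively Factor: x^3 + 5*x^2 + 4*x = (x)*(x^2 + 5*x + 4) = x*(x + 4)*(x + 1)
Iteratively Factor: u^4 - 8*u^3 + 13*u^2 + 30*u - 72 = (u - 3)*(u^3 - 5*u^2 - 2*u + 24) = (u - 3)^2*(u^2 - 2*u - 8) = (u - 3)^2*(u + 2)*(u - 4)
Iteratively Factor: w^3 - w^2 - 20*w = (w + 4)*(w^2 - 5*w) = (w - 5)*(w + 4)*(w)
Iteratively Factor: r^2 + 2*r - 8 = (r - 2)*(r + 4)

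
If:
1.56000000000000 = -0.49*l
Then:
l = -3.18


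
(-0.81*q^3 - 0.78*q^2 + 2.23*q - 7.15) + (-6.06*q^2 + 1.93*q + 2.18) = -0.81*q^3 - 6.84*q^2 + 4.16*q - 4.97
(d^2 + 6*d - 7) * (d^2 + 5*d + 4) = d^4 + 11*d^3 + 27*d^2 - 11*d - 28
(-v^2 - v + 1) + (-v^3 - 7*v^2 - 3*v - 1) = -v^3 - 8*v^2 - 4*v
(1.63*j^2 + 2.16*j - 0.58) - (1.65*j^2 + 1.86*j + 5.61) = -0.02*j^2 + 0.3*j - 6.19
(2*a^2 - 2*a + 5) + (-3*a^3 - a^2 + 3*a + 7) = -3*a^3 + a^2 + a + 12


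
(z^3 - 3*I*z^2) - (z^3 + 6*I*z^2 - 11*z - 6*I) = -9*I*z^2 + 11*z + 6*I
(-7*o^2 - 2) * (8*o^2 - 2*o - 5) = -56*o^4 + 14*o^3 + 19*o^2 + 4*o + 10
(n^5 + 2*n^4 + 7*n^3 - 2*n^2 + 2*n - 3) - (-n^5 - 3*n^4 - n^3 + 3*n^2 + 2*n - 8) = 2*n^5 + 5*n^4 + 8*n^3 - 5*n^2 + 5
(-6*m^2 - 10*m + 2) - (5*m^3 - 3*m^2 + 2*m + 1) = -5*m^3 - 3*m^2 - 12*m + 1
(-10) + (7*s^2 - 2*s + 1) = 7*s^2 - 2*s - 9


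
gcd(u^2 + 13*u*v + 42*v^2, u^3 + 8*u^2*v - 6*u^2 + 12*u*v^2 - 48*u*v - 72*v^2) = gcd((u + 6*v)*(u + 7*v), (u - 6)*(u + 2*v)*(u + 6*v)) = u + 6*v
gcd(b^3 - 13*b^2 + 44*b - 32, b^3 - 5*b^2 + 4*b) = b^2 - 5*b + 4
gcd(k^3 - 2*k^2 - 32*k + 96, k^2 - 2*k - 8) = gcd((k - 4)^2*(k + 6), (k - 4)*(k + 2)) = k - 4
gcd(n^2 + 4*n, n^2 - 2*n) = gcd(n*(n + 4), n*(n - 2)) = n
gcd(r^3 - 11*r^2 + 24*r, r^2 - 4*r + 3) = r - 3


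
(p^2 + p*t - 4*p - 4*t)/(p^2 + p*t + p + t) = (p - 4)/(p + 1)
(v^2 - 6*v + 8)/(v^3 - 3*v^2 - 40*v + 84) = (v - 4)/(v^2 - v - 42)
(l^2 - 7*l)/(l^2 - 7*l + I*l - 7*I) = l/(l + I)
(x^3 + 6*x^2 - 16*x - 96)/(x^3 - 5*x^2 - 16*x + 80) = (x + 6)/(x - 5)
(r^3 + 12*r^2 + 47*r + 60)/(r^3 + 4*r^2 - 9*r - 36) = (r + 5)/(r - 3)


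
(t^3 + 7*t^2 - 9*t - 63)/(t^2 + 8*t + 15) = (t^2 + 4*t - 21)/(t + 5)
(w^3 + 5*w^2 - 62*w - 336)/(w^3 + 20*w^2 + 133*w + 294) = (w - 8)/(w + 7)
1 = 1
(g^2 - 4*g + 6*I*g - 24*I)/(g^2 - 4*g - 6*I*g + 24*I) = (g + 6*I)/(g - 6*I)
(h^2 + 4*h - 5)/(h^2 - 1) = (h + 5)/(h + 1)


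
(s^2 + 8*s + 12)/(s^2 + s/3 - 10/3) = 3*(s + 6)/(3*s - 5)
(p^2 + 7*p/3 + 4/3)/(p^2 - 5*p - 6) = (p + 4/3)/(p - 6)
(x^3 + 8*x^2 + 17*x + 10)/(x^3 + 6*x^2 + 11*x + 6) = (x + 5)/(x + 3)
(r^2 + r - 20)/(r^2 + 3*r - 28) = (r + 5)/(r + 7)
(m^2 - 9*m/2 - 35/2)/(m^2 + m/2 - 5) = (m - 7)/(m - 2)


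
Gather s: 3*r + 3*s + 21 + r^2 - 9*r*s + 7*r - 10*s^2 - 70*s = r^2 + 10*r - 10*s^2 + s*(-9*r - 67) + 21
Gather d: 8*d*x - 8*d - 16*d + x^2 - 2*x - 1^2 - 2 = d*(8*x - 24) + x^2 - 2*x - 3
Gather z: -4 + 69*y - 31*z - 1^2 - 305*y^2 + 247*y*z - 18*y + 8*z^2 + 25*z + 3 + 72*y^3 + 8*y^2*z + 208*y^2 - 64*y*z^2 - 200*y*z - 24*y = 72*y^3 - 97*y^2 + 27*y + z^2*(8 - 64*y) + z*(8*y^2 + 47*y - 6) - 2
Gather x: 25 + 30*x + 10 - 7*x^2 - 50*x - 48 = -7*x^2 - 20*x - 13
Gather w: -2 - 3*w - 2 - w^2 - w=-w^2 - 4*w - 4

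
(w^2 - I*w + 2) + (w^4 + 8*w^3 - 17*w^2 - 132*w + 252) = w^4 + 8*w^3 - 16*w^2 - 132*w - I*w + 254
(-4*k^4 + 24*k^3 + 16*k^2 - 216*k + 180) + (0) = -4*k^4 + 24*k^3 + 16*k^2 - 216*k + 180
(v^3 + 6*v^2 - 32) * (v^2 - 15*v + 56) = v^5 - 9*v^4 - 34*v^3 + 304*v^2 + 480*v - 1792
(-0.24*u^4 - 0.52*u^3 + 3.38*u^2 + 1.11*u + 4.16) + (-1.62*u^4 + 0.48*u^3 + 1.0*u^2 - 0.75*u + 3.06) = -1.86*u^4 - 0.04*u^3 + 4.38*u^2 + 0.36*u + 7.22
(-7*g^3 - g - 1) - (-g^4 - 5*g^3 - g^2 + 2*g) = g^4 - 2*g^3 + g^2 - 3*g - 1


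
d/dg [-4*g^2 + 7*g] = 7 - 8*g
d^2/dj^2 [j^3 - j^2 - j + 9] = 6*j - 2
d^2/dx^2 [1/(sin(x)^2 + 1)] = 2*(-2*sin(x)^4 + 5*sin(x)^2 - 1)/(sin(x)^2 + 1)^3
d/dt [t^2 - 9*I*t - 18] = 2*t - 9*I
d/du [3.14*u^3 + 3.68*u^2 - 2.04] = u*(9.42*u + 7.36)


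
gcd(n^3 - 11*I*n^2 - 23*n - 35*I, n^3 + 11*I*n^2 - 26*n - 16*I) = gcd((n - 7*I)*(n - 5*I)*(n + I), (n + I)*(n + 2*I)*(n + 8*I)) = n + I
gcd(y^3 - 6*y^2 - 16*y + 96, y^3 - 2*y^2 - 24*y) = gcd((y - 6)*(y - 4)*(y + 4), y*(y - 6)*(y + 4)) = y^2 - 2*y - 24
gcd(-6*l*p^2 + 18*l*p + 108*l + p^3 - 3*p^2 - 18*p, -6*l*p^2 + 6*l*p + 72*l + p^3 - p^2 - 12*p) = -6*l*p - 18*l + p^2 + 3*p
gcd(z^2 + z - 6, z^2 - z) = 1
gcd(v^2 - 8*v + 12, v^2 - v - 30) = v - 6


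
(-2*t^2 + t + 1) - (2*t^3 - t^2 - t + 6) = -2*t^3 - t^2 + 2*t - 5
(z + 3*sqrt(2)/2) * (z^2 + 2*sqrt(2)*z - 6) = z^3 + 7*sqrt(2)*z^2/2 - 9*sqrt(2)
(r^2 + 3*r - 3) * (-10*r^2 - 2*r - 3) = -10*r^4 - 32*r^3 + 21*r^2 - 3*r + 9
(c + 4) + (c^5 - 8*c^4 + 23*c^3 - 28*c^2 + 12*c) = c^5 - 8*c^4 + 23*c^3 - 28*c^2 + 13*c + 4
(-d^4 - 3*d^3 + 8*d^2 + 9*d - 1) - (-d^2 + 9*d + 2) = -d^4 - 3*d^3 + 9*d^2 - 3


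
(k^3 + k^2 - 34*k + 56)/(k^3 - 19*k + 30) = (k^2 + 3*k - 28)/(k^2 + 2*k - 15)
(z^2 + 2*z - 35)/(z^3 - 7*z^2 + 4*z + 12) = (z^2 + 2*z - 35)/(z^3 - 7*z^2 + 4*z + 12)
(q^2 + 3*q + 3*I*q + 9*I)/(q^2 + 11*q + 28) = (q^2 + 3*q*(1 + I) + 9*I)/(q^2 + 11*q + 28)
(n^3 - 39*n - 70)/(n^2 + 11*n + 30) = (n^2 - 5*n - 14)/(n + 6)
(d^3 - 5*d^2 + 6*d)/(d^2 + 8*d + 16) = d*(d^2 - 5*d + 6)/(d^2 + 8*d + 16)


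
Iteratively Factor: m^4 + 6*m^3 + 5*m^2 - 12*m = (m + 3)*(m^3 + 3*m^2 - 4*m) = (m + 3)*(m + 4)*(m^2 - m) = m*(m + 3)*(m + 4)*(m - 1)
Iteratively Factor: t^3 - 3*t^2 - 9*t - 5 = (t - 5)*(t^2 + 2*t + 1) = (t - 5)*(t + 1)*(t + 1)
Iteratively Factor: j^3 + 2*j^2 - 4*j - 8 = (j - 2)*(j^2 + 4*j + 4) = (j - 2)*(j + 2)*(j + 2)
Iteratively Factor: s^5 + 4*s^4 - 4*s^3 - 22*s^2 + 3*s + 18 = (s - 1)*(s^4 + 5*s^3 + s^2 - 21*s - 18) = (s - 1)*(s + 3)*(s^3 + 2*s^2 - 5*s - 6) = (s - 1)*(s + 1)*(s + 3)*(s^2 + s - 6) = (s - 2)*(s - 1)*(s + 1)*(s + 3)*(s + 3)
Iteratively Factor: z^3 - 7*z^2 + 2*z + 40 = (z + 2)*(z^2 - 9*z + 20) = (z - 5)*(z + 2)*(z - 4)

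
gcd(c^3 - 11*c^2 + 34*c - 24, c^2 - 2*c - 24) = c - 6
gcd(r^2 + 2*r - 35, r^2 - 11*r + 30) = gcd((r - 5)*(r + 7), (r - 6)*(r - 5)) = r - 5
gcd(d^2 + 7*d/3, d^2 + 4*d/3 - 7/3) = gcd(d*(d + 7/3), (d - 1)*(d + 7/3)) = d + 7/3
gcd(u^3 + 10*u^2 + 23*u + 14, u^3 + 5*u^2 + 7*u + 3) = u + 1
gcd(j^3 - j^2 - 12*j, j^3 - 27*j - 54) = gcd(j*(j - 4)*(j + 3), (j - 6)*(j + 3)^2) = j + 3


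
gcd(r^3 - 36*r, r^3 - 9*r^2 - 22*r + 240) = r - 6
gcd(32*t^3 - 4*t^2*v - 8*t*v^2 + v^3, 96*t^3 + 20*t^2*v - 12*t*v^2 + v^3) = 16*t^2 + 6*t*v - v^2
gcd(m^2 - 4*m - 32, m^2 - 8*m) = m - 8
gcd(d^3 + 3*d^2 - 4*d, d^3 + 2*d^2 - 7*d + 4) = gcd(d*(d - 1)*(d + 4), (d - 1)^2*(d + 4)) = d^2 + 3*d - 4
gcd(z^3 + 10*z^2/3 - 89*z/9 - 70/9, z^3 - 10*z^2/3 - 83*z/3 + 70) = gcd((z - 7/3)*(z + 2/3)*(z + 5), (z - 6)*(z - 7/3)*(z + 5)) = z^2 + 8*z/3 - 35/3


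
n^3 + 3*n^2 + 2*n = n*(n + 1)*(n + 2)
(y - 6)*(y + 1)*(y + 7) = y^3 + 2*y^2 - 41*y - 42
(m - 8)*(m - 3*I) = m^2 - 8*m - 3*I*m + 24*I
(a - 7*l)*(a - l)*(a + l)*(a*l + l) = a^4*l - 7*a^3*l^2 + a^3*l - a^2*l^3 - 7*a^2*l^2 + 7*a*l^4 - a*l^3 + 7*l^4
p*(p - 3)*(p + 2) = p^3 - p^2 - 6*p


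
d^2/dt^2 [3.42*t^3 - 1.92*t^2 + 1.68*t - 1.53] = 20.52*t - 3.84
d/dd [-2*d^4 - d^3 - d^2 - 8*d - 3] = -8*d^3 - 3*d^2 - 2*d - 8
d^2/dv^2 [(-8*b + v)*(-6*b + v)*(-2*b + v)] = -32*b + 6*v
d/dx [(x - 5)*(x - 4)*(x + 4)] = 3*x^2 - 10*x - 16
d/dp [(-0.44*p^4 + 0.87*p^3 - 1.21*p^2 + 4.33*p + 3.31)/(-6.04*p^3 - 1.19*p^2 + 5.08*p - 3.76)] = (2.6576*p^6 + 1.0472*p^5 - 15.0493*p^4 + 67.7632*p^3 + 49.1695*p^2 + 16.977*p - 33.0956)/(36.4816*p^6 + 14.3752*p^5 - 59.9503*p^4 + 33.3304*p^3 + 34.7552*p^2 - 38.2016*p + 14.1376)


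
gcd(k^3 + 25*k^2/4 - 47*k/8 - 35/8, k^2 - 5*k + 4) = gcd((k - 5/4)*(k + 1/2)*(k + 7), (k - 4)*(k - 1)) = 1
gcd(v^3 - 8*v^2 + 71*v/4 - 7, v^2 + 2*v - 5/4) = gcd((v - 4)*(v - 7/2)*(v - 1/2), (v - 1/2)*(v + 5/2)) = v - 1/2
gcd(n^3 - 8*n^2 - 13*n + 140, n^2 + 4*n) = n + 4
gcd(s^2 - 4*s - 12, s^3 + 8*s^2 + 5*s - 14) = s + 2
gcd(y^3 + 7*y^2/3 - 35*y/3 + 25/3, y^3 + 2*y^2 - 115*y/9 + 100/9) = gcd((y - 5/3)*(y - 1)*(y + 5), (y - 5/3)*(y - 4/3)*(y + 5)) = y^2 + 10*y/3 - 25/3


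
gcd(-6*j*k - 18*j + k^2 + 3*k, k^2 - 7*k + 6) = 1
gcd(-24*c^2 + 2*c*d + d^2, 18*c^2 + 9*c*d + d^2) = 6*c + d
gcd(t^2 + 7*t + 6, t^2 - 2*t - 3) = t + 1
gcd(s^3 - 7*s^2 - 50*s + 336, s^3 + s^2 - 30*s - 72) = s - 6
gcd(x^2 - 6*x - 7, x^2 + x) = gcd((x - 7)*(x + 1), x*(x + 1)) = x + 1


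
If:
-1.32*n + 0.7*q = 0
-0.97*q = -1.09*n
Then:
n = 0.00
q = 0.00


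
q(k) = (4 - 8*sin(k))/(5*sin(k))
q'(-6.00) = -9.84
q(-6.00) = 1.26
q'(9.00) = 4.29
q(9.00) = 0.34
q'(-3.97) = 1.00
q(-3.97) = -0.51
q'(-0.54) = -2.60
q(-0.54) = -3.16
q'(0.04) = -499.87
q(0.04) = 18.41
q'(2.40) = 1.29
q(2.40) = -0.42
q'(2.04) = 0.45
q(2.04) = -0.70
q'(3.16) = 2360.93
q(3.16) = -45.06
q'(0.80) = -1.08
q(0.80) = -0.48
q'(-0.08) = -124.87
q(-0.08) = -11.61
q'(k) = -(4 - 8*sin(k))*cos(k)/(5*sin(k)^2) - 8*cos(k)/(5*sin(k)) = -4*cos(k)/(5*sin(k)^2)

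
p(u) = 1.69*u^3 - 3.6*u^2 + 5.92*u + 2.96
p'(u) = 5.07*u^2 - 7.2*u + 5.92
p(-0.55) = -1.67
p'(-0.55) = 11.41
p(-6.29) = -597.28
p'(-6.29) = 251.80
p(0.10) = 3.52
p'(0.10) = 5.25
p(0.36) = 4.70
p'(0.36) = 3.99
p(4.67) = 124.22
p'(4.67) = 82.87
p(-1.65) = -24.20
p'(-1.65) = 31.60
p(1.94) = 13.24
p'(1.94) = 11.03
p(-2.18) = -44.56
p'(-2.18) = 45.71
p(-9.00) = -1573.93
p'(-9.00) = 481.39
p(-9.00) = -1573.93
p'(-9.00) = 481.39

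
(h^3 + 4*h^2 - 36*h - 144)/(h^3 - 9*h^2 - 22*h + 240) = (h^2 + 10*h + 24)/(h^2 - 3*h - 40)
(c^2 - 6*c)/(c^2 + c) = (c - 6)/(c + 1)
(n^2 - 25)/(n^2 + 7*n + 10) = (n - 5)/(n + 2)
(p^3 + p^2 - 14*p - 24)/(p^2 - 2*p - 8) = p + 3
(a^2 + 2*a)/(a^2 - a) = (a + 2)/(a - 1)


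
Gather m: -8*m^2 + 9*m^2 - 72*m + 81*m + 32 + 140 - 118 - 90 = m^2 + 9*m - 36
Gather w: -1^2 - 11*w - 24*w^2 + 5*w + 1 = -24*w^2 - 6*w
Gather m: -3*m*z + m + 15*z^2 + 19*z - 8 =m*(1 - 3*z) + 15*z^2 + 19*z - 8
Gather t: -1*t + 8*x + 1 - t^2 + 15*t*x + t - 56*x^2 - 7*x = -t^2 + 15*t*x - 56*x^2 + x + 1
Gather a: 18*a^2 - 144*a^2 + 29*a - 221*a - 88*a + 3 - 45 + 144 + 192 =-126*a^2 - 280*a + 294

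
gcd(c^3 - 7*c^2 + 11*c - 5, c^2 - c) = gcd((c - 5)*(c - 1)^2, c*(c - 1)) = c - 1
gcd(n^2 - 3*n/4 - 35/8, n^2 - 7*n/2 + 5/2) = n - 5/2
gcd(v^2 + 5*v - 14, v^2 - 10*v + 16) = v - 2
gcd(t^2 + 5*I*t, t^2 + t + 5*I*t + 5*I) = t + 5*I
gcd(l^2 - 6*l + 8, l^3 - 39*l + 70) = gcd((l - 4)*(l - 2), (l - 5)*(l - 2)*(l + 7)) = l - 2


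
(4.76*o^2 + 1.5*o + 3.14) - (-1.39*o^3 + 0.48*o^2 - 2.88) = 1.39*o^3 + 4.28*o^2 + 1.5*o + 6.02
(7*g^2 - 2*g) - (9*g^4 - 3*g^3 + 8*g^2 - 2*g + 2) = -9*g^4 + 3*g^3 - g^2 - 2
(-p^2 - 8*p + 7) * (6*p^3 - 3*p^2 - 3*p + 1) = -6*p^5 - 45*p^4 + 69*p^3 + 2*p^2 - 29*p + 7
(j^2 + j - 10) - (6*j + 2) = j^2 - 5*j - 12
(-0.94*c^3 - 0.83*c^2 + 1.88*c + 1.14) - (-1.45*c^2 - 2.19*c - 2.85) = -0.94*c^3 + 0.62*c^2 + 4.07*c + 3.99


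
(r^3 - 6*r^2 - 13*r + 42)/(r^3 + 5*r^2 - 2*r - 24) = (r - 7)/(r + 4)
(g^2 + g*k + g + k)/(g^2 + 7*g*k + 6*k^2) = (g + 1)/(g + 6*k)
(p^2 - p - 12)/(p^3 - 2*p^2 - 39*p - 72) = (p - 4)/(p^2 - 5*p - 24)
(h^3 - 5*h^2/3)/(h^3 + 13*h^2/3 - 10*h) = h/(h + 6)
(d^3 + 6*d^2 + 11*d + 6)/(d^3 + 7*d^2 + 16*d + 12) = (d + 1)/(d + 2)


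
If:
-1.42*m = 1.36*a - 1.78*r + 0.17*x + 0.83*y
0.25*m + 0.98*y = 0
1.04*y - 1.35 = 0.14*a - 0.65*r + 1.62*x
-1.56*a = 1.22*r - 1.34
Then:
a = 1.30929859021684*y + 0.5720828804519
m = -3.92*y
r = 0.366844841389373 - 1.67418508257236*y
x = -0.142914880433575*y - 0.735581763185292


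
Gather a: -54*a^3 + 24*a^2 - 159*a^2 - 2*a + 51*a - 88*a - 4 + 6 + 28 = -54*a^3 - 135*a^2 - 39*a + 30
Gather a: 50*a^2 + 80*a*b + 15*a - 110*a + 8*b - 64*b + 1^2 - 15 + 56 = 50*a^2 + a*(80*b - 95) - 56*b + 42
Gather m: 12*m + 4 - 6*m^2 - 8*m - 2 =-6*m^2 + 4*m + 2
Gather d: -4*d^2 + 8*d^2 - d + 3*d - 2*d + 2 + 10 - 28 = 4*d^2 - 16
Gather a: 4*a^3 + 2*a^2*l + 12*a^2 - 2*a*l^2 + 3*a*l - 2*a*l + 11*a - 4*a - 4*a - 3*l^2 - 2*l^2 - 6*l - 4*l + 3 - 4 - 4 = 4*a^3 + a^2*(2*l + 12) + a*(-2*l^2 + l + 3) - 5*l^2 - 10*l - 5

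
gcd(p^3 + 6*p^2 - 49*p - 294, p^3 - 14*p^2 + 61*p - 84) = p - 7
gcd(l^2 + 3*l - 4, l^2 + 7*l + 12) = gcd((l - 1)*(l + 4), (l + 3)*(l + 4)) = l + 4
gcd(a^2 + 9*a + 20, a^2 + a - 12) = a + 4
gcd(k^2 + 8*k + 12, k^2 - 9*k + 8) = 1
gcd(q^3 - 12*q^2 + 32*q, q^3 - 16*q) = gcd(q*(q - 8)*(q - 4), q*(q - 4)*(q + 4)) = q^2 - 4*q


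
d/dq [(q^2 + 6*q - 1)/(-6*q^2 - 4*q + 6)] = 8*(q^2 + 1)/(9*q^4 + 12*q^3 - 14*q^2 - 12*q + 9)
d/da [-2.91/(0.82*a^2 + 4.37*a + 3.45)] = (4.7724*a + 12.7167)/(0.82*a^2 + 4.37*a + 3.45)^2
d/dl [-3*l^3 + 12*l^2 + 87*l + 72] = -9*l^2 + 24*l + 87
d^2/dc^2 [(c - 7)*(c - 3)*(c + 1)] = 6*c - 18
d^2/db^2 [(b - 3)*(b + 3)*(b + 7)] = 6*b + 14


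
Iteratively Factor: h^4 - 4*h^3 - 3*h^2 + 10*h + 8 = (h + 1)*(h^3 - 5*h^2 + 2*h + 8) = (h - 4)*(h + 1)*(h^2 - h - 2) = (h - 4)*(h + 1)^2*(h - 2)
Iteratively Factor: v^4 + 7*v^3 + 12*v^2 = (v + 3)*(v^3 + 4*v^2) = (v + 3)*(v + 4)*(v^2) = v*(v + 3)*(v + 4)*(v)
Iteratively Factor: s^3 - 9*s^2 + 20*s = (s)*(s^2 - 9*s + 20) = s*(s - 4)*(s - 5)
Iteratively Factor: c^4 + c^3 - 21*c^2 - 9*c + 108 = (c - 3)*(c^3 + 4*c^2 - 9*c - 36) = (c - 3)^2*(c^2 + 7*c + 12) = (c - 3)^2*(c + 4)*(c + 3)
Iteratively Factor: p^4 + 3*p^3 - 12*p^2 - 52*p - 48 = (p + 2)*(p^3 + p^2 - 14*p - 24) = (p - 4)*(p + 2)*(p^2 + 5*p + 6) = (p - 4)*(p + 2)*(p + 3)*(p + 2)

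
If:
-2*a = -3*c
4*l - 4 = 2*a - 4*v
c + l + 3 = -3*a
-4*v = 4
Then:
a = -6/5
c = -4/5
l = 7/5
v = -1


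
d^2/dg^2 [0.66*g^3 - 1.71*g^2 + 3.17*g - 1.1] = 3.96*g - 3.42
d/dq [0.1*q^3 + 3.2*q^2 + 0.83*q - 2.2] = 0.3*q^2 + 6.4*q + 0.83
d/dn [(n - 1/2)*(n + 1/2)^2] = 3*n^2 + n - 1/4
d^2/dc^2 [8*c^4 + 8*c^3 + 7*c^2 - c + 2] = 96*c^2 + 48*c + 14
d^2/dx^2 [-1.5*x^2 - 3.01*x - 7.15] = -3.00000000000000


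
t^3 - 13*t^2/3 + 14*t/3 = t*(t - 7/3)*(t - 2)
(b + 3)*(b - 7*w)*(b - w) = b^3 - 8*b^2*w + 3*b^2 + 7*b*w^2 - 24*b*w + 21*w^2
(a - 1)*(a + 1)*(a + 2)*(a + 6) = a^4 + 8*a^3 + 11*a^2 - 8*a - 12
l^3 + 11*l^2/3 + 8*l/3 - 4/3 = (l - 1/3)*(l + 2)^2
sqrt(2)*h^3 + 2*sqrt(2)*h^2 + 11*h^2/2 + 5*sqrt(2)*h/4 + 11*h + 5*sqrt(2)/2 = (h + 2)*(h + 5*sqrt(2)/2)*(sqrt(2)*h + 1/2)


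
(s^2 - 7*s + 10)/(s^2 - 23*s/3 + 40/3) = 3*(s - 2)/(3*s - 8)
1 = 1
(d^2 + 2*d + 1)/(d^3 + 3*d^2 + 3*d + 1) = 1/(d + 1)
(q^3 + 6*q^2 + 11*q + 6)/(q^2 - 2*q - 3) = (q^2 + 5*q + 6)/(q - 3)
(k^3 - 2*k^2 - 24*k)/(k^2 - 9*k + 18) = k*(k + 4)/(k - 3)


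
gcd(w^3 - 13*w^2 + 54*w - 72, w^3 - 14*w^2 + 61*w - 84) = w^2 - 7*w + 12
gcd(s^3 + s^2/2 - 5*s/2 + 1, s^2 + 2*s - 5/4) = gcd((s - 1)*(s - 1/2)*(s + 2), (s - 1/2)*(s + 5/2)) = s - 1/2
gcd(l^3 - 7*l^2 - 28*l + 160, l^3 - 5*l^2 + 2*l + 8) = l - 4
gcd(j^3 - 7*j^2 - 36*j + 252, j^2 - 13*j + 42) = j^2 - 13*j + 42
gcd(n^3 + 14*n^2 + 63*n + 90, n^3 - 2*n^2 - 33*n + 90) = n + 6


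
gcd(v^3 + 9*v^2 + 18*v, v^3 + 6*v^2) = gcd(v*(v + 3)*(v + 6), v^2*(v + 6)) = v^2 + 6*v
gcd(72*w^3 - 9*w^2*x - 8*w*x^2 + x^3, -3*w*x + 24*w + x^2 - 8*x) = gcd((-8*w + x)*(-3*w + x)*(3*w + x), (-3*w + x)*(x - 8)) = -3*w + x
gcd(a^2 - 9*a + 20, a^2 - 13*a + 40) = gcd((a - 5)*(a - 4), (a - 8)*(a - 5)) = a - 5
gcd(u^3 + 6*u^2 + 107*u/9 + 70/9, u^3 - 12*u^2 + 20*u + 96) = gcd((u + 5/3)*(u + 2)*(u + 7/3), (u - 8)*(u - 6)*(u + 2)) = u + 2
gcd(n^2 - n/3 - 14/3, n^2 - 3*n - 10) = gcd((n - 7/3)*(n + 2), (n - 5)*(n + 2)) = n + 2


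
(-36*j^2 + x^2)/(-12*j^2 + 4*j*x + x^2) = (-6*j + x)/(-2*j + x)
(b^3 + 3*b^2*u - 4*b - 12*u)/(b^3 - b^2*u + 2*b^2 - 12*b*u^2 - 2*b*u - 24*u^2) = (2 - b)/(-b + 4*u)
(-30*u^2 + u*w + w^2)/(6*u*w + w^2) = (-5*u + w)/w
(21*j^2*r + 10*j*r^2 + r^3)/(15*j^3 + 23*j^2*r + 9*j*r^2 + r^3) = r*(7*j + r)/(5*j^2 + 6*j*r + r^2)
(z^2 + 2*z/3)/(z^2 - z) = (z + 2/3)/(z - 1)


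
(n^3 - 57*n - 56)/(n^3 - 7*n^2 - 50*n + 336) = (n + 1)/(n - 6)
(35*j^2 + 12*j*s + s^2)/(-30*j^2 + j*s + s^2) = (35*j^2 + 12*j*s + s^2)/(-30*j^2 + j*s + s^2)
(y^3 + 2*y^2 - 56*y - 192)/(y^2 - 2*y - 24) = (y^2 - 2*y - 48)/(y - 6)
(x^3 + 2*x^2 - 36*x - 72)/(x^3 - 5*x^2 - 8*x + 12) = (x + 6)/(x - 1)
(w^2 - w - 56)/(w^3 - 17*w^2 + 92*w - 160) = (w + 7)/(w^2 - 9*w + 20)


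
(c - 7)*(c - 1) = c^2 - 8*c + 7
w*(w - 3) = w^2 - 3*w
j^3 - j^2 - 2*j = j*(j - 2)*(j + 1)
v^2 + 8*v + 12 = (v + 2)*(v + 6)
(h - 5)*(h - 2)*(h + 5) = h^3 - 2*h^2 - 25*h + 50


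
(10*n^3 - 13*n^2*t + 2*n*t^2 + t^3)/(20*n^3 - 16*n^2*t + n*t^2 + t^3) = (-n + t)/(-2*n + t)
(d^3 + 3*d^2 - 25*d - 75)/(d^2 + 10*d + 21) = (d^2 - 25)/(d + 7)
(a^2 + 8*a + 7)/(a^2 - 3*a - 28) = (a^2 + 8*a + 7)/(a^2 - 3*a - 28)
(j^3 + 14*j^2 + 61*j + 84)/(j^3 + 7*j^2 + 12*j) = (j + 7)/j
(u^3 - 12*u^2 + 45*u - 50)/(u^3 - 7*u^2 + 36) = (u^3 - 12*u^2 + 45*u - 50)/(u^3 - 7*u^2 + 36)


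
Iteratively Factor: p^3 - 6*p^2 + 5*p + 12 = (p + 1)*(p^2 - 7*p + 12) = (p - 4)*(p + 1)*(p - 3)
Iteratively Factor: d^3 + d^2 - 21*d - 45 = (d - 5)*(d^2 + 6*d + 9) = (d - 5)*(d + 3)*(d + 3)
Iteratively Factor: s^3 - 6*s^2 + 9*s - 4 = (s - 1)*(s^2 - 5*s + 4) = (s - 1)^2*(s - 4)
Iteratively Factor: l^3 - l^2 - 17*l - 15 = (l - 5)*(l^2 + 4*l + 3) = (l - 5)*(l + 3)*(l + 1)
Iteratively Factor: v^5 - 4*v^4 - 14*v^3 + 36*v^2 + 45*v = (v - 3)*(v^4 - v^3 - 17*v^2 - 15*v) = (v - 3)*(v + 1)*(v^3 - 2*v^2 - 15*v) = v*(v - 3)*(v + 1)*(v^2 - 2*v - 15) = v*(v - 5)*(v - 3)*(v + 1)*(v + 3)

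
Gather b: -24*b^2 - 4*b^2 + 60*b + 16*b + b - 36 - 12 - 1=-28*b^2 + 77*b - 49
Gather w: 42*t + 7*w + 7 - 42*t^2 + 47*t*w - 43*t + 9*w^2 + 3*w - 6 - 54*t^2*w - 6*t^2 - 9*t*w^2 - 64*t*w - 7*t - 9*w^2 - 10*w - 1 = -48*t^2 - 9*t*w^2 - 8*t + w*(-54*t^2 - 17*t)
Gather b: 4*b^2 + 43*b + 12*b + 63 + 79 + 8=4*b^2 + 55*b + 150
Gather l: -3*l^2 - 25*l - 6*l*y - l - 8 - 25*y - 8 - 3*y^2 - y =-3*l^2 + l*(-6*y - 26) - 3*y^2 - 26*y - 16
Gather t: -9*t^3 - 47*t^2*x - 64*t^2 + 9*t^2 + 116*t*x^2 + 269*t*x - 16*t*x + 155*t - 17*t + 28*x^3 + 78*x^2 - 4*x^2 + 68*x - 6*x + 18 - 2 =-9*t^3 + t^2*(-47*x - 55) + t*(116*x^2 + 253*x + 138) + 28*x^3 + 74*x^2 + 62*x + 16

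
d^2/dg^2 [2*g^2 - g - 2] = 4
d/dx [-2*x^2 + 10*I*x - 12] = -4*x + 10*I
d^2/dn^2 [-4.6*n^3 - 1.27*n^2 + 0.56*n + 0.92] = -27.6*n - 2.54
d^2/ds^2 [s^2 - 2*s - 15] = 2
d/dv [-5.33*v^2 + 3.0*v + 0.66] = 3.0 - 10.66*v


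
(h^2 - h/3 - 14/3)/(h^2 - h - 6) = (h - 7/3)/(h - 3)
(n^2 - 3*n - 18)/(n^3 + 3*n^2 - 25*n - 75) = (n - 6)/(n^2 - 25)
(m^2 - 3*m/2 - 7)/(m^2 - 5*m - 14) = (m - 7/2)/(m - 7)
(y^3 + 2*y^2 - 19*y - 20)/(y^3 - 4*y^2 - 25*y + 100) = (y + 1)/(y - 5)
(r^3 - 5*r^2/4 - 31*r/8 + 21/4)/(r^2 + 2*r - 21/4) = (4*r^2 + r - 14)/(2*(2*r + 7))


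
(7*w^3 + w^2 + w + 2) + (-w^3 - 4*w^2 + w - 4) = 6*w^3 - 3*w^2 + 2*w - 2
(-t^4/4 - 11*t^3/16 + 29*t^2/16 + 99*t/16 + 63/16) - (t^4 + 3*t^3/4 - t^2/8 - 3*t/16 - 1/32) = -5*t^4/4 - 23*t^3/16 + 31*t^2/16 + 51*t/8 + 127/32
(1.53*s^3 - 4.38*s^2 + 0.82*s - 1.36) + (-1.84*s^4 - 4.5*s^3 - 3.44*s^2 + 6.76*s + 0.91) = -1.84*s^4 - 2.97*s^3 - 7.82*s^2 + 7.58*s - 0.45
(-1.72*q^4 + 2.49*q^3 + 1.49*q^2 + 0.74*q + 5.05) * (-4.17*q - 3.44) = 7.1724*q^5 - 4.4665*q^4 - 14.7789*q^3 - 8.2114*q^2 - 23.6041*q - 17.372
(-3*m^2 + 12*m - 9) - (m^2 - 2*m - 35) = -4*m^2 + 14*m + 26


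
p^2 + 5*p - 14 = (p - 2)*(p + 7)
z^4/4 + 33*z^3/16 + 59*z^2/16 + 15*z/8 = z*(z/4 + 1/4)*(z + 5/4)*(z + 6)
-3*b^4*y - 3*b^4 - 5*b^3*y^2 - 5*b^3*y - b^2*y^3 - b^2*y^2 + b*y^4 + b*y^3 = (-3*b + y)*(b + y)^2*(b*y + b)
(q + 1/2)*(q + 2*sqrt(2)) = q^2 + q/2 + 2*sqrt(2)*q + sqrt(2)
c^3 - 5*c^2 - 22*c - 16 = (c - 8)*(c + 1)*(c + 2)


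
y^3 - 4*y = y*(y - 2)*(y + 2)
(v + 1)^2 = v^2 + 2*v + 1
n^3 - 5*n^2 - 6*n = n*(n - 6)*(n + 1)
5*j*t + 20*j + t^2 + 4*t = (5*j + t)*(t + 4)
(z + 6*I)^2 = z^2 + 12*I*z - 36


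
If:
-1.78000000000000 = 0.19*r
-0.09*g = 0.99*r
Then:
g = 103.05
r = -9.37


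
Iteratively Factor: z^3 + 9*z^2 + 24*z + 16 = (z + 4)*(z^2 + 5*z + 4) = (z + 1)*(z + 4)*(z + 4)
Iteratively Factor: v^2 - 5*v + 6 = (v - 2)*(v - 3)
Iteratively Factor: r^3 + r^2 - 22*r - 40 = (r - 5)*(r^2 + 6*r + 8) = (r - 5)*(r + 4)*(r + 2)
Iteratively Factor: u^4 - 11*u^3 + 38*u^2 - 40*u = (u)*(u^3 - 11*u^2 + 38*u - 40) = u*(u - 4)*(u^2 - 7*u + 10) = u*(u - 4)*(u - 2)*(u - 5)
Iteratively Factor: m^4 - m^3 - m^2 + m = (m + 1)*(m^3 - 2*m^2 + m) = (m - 1)*(m + 1)*(m^2 - m) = (m - 1)^2*(m + 1)*(m)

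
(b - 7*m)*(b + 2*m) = b^2 - 5*b*m - 14*m^2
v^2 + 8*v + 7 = (v + 1)*(v + 7)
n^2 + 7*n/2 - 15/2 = (n - 3/2)*(n + 5)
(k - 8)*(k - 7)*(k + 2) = k^3 - 13*k^2 + 26*k + 112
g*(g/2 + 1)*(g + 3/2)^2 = g^4/2 + 5*g^3/2 + 33*g^2/8 + 9*g/4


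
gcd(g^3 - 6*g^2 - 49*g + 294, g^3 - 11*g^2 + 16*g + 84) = g^2 - 13*g + 42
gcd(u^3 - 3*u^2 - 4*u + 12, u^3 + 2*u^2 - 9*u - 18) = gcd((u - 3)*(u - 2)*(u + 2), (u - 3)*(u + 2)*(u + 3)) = u^2 - u - 6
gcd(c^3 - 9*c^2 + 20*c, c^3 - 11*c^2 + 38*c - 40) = c^2 - 9*c + 20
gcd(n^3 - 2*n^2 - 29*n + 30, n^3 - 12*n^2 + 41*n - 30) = n^2 - 7*n + 6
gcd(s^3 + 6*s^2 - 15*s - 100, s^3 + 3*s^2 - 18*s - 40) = s^2 + s - 20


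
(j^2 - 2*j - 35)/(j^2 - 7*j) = (j + 5)/j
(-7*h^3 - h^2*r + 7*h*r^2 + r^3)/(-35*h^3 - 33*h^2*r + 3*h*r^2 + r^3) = (-h + r)/(-5*h + r)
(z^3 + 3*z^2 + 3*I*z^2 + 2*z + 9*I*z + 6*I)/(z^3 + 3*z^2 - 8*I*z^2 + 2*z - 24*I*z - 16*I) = (z + 3*I)/(z - 8*I)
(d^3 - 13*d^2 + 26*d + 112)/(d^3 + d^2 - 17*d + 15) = (d^3 - 13*d^2 + 26*d + 112)/(d^3 + d^2 - 17*d + 15)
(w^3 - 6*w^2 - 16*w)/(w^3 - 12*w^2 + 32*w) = (w + 2)/(w - 4)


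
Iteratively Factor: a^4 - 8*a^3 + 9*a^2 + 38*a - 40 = (a - 5)*(a^3 - 3*a^2 - 6*a + 8) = (a - 5)*(a + 2)*(a^2 - 5*a + 4) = (a - 5)*(a - 4)*(a + 2)*(a - 1)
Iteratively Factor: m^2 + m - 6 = (m - 2)*(m + 3)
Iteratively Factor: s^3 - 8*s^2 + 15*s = (s - 5)*(s^2 - 3*s) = s*(s - 5)*(s - 3)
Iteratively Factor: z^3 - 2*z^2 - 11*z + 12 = (z - 1)*(z^2 - z - 12) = (z - 4)*(z - 1)*(z + 3)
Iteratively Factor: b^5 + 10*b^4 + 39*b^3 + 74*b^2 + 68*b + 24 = (b + 3)*(b^4 + 7*b^3 + 18*b^2 + 20*b + 8) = (b + 2)*(b + 3)*(b^3 + 5*b^2 + 8*b + 4) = (b + 2)^2*(b + 3)*(b^2 + 3*b + 2) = (b + 1)*(b + 2)^2*(b + 3)*(b + 2)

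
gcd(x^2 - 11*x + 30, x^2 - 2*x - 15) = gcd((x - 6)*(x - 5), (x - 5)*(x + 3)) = x - 5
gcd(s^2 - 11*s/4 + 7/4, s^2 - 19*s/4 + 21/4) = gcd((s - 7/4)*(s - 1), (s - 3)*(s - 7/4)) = s - 7/4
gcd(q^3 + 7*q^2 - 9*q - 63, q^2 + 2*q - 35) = q + 7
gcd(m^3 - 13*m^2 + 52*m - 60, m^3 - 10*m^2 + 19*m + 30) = m^2 - 11*m + 30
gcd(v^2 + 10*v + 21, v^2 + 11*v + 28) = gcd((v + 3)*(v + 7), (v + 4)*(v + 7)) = v + 7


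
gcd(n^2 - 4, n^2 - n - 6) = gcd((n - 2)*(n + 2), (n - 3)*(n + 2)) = n + 2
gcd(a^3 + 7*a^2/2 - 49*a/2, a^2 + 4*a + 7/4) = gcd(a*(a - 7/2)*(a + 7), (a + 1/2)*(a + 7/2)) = 1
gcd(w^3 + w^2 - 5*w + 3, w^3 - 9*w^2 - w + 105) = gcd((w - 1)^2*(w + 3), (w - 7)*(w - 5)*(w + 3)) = w + 3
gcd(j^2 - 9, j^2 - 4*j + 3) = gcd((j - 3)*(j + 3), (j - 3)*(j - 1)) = j - 3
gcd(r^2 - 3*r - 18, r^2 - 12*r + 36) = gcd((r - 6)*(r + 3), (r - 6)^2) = r - 6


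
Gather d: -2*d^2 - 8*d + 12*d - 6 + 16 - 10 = -2*d^2 + 4*d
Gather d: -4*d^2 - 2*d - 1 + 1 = -4*d^2 - 2*d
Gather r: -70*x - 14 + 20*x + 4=-50*x - 10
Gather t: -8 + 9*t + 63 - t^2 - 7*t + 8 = -t^2 + 2*t + 63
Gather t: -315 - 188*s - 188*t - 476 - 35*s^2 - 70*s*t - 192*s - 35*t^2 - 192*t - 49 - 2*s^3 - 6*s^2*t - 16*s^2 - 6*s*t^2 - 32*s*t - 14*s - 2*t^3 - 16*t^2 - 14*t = -2*s^3 - 51*s^2 - 394*s - 2*t^3 + t^2*(-6*s - 51) + t*(-6*s^2 - 102*s - 394) - 840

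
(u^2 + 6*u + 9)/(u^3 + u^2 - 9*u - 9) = (u + 3)/(u^2 - 2*u - 3)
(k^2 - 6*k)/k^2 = (k - 6)/k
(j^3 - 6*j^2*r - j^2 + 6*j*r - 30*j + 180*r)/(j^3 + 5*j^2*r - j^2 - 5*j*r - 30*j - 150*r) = (j - 6*r)/(j + 5*r)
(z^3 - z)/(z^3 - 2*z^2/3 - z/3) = 3*(z + 1)/(3*z + 1)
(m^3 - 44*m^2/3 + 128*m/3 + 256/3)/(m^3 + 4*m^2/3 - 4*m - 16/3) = (m^2 - 16*m + 64)/(m^2 - 4)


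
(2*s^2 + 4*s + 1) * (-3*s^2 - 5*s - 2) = -6*s^4 - 22*s^3 - 27*s^2 - 13*s - 2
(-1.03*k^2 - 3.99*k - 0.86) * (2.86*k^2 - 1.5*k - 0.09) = -2.9458*k^4 - 9.8664*k^3 + 3.6181*k^2 + 1.6491*k + 0.0774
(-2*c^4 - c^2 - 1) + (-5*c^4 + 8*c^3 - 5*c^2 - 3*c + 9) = -7*c^4 + 8*c^3 - 6*c^2 - 3*c + 8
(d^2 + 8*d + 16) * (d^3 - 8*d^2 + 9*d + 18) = d^5 - 39*d^3 - 38*d^2 + 288*d + 288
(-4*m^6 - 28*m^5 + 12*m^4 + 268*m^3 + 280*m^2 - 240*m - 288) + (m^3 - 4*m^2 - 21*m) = -4*m^6 - 28*m^5 + 12*m^4 + 269*m^3 + 276*m^2 - 261*m - 288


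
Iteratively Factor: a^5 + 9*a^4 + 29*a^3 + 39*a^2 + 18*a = (a + 3)*(a^4 + 6*a^3 + 11*a^2 + 6*a) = (a + 2)*(a + 3)*(a^3 + 4*a^2 + 3*a) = a*(a + 2)*(a + 3)*(a^2 + 4*a + 3) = a*(a + 1)*(a + 2)*(a + 3)*(a + 3)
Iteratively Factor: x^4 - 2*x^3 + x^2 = (x - 1)*(x^3 - x^2) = (x - 1)^2*(x^2) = x*(x - 1)^2*(x)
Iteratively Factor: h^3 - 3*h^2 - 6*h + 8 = (h + 2)*(h^2 - 5*h + 4) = (h - 1)*(h + 2)*(h - 4)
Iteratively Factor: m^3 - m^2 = (m)*(m^2 - m) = m^2*(m - 1)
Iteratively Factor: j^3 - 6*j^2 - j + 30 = (j - 3)*(j^2 - 3*j - 10) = (j - 5)*(j - 3)*(j + 2)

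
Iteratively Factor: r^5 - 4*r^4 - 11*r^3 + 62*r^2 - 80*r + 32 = (r - 1)*(r^4 - 3*r^3 - 14*r^2 + 48*r - 32) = (r - 1)*(r + 4)*(r^3 - 7*r^2 + 14*r - 8) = (r - 2)*(r - 1)*(r + 4)*(r^2 - 5*r + 4) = (r - 4)*(r - 2)*(r - 1)*(r + 4)*(r - 1)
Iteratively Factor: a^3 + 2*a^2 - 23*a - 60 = (a - 5)*(a^2 + 7*a + 12) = (a - 5)*(a + 3)*(a + 4)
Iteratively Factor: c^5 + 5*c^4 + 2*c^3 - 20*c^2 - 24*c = (c + 2)*(c^4 + 3*c^3 - 4*c^2 - 12*c) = (c - 2)*(c + 2)*(c^3 + 5*c^2 + 6*c) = (c - 2)*(c + 2)*(c + 3)*(c^2 + 2*c) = (c - 2)*(c + 2)^2*(c + 3)*(c)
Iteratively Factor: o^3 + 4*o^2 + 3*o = (o)*(o^2 + 4*o + 3) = o*(o + 3)*(o + 1)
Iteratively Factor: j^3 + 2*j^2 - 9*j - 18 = (j - 3)*(j^2 + 5*j + 6) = (j - 3)*(j + 2)*(j + 3)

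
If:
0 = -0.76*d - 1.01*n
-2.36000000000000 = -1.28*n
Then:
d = -2.45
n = 1.84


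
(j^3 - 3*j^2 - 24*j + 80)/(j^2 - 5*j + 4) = (j^2 + j - 20)/(j - 1)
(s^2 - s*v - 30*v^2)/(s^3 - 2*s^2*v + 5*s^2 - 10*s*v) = (s^2 - s*v - 30*v^2)/(s*(s^2 - 2*s*v + 5*s - 10*v))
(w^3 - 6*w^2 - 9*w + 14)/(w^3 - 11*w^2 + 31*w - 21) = (w + 2)/(w - 3)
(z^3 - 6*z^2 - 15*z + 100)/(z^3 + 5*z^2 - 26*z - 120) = (z - 5)/(z + 6)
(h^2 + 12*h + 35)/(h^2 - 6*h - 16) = (h^2 + 12*h + 35)/(h^2 - 6*h - 16)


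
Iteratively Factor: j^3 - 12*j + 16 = (j - 2)*(j^2 + 2*j - 8) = (j - 2)*(j + 4)*(j - 2)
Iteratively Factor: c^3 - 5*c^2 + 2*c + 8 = (c + 1)*(c^2 - 6*c + 8) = (c - 2)*(c + 1)*(c - 4)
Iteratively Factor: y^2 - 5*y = (y - 5)*(y)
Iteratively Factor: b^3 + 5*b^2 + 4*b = (b + 4)*(b^2 + b) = b*(b + 4)*(b + 1)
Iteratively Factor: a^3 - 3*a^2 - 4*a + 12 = (a + 2)*(a^2 - 5*a + 6) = (a - 2)*(a + 2)*(a - 3)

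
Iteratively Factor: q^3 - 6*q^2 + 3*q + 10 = (q - 2)*(q^2 - 4*q - 5) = (q - 5)*(q - 2)*(q + 1)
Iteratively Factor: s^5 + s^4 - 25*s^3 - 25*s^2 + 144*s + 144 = (s - 4)*(s^4 + 5*s^3 - 5*s^2 - 45*s - 36) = (s - 4)*(s + 3)*(s^3 + 2*s^2 - 11*s - 12) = (s - 4)*(s + 1)*(s + 3)*(s^2 + s - 12) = (s - 4)*(s + 1)*(s + 3)*(s + 4)*(s - 3)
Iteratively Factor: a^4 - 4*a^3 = (a)*(a^3 - 4*a^2) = a*(a - 4)*(a^2) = a^2*(a - 4)*(a)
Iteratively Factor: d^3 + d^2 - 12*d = (d - 3)*(d^2 + 4*d) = d*(d - 3)*(d + 4)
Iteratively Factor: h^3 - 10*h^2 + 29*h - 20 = (h - 4)*(h^2 - 6*h + 5) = (h - 5)*(h - 4)*(h - 1)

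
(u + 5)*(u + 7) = u^2 + 12*u + 35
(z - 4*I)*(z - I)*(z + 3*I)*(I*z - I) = I*z^4 + 2*z^3 - I*z^3 - 2*z^2 + 11*I*z^2 + 12*z - 11*I*z - 12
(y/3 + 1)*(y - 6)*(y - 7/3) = y^3/3 - 16*y^2/9 - 11*y/3 + 14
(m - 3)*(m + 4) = m^2 + m - 12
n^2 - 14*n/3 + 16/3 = (n - 8/3)*(n - 2)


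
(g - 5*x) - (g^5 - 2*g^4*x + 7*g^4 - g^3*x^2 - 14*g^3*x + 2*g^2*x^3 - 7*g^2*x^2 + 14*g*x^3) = -g^5 + 2*g^4*x - 7*g^4 + g^3*x^2 + 14*g^3*x - 2*g^2*x^3 + 7*g^2*x^2 - 14*g*x^3 + g - 5*x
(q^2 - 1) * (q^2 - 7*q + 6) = q^4 - 7*q^3 + 5*q^2 + 7*q - 6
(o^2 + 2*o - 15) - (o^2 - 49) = 2*o + 34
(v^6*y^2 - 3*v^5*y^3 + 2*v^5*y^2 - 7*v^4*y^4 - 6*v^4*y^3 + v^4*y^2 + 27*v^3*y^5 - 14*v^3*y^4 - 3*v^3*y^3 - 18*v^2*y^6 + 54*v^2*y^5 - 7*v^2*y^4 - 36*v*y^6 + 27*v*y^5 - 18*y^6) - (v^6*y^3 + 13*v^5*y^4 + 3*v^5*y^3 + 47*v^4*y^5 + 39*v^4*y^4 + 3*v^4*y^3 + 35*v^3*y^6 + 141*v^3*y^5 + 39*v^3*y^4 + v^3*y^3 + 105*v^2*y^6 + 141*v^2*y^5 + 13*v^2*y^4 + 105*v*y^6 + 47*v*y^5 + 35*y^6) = -v^6*y^3 + v^6*y^2 - 13*v^5*y^4 - 6*v^5*y^3 + 2*v^5*y^2 - 47*v^4*y^5 - 46*v^4*y^4 - 9*v^4*y^3 + v^4*y^2 - 35*v^3*y^6 - 114*v^3*y^5 - 53*v^3*y^4 - 4*v^3*y^3 - 123*v^2*y^6 - 87*v^2*y^5 - 20*v^2*y^4 - 141*v*y^6 - 20*v*y^5 - 53*y^6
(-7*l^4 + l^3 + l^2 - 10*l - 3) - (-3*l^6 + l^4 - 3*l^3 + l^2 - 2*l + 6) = 3*l^6 - 8*l^4 + 4*l^3 - 8*l - 9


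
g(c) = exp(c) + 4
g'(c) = exp(c)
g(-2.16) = 4.12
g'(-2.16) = 0.12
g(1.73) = 9.64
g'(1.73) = 5.64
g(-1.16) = 4.31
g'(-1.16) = 0.31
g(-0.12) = 4.89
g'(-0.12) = 0.89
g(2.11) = 12.25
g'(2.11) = 8.25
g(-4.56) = 4.01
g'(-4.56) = 0.01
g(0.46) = 5.58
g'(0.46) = 1.58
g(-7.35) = 4.00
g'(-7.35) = 0.00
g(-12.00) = 4.00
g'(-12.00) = 0.00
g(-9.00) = 4.00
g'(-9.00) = 0.00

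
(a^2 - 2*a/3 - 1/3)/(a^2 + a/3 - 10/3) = (3*a^2 - 2*a - 1)/(3*a^2 + a - 10)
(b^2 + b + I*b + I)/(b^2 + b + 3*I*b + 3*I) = (b + I)/(b + 3*I)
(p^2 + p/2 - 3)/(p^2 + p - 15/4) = 2*(p + 2)/(2*p + 5)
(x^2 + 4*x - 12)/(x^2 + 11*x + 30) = (x - 2)/(x + 5)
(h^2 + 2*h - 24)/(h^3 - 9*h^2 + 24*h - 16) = (h + 6)/(h^2 - 5*h + 4)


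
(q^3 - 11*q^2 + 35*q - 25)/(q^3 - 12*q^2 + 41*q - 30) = (q - 5)/(q - 6)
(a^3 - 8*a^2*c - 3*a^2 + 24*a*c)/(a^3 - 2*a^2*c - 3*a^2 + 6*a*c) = (a - 8*c)/(a - 2*c)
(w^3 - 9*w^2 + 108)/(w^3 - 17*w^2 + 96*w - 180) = (w + 3)/(w - 5)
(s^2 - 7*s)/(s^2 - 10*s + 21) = s/(s - 3)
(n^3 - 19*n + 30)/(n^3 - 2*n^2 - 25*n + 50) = (n - 3)/(n - 5)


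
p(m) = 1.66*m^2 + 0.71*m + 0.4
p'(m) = 3.32*m + 0.71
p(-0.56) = 0.52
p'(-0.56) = -1.15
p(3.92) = 28.69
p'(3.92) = 13.72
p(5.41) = 52.83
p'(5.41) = 18.67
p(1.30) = 4.13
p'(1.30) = 5.03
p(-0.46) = 0.42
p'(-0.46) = -0.82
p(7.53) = 99.87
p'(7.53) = 25.71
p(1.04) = 2.93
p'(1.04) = 4.16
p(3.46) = 22.73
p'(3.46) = 12.20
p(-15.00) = 363.25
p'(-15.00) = -49.09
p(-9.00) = 128.47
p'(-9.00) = -29.17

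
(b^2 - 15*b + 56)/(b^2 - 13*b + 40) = (b - 7)/(b - 5)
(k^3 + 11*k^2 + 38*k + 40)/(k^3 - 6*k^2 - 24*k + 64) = (k^2 + 7*k + 10)/(k^2 - 10*k + 16)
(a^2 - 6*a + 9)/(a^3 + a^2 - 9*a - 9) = (a - 3)/(a^2 + 4*a + 3)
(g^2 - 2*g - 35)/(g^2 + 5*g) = (g - 7)/g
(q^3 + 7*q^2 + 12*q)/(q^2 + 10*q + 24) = q*(q + 3)/(q + 6)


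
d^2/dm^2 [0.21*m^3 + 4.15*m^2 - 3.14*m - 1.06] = 1.26*m + 8.3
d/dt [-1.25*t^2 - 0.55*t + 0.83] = -2.5*t - 0.55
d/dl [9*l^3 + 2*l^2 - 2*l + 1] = 27*l^2 + 4*l - 2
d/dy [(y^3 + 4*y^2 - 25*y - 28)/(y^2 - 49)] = (y^2 - 14*y + 25)/(y^2 - 14*y + 49)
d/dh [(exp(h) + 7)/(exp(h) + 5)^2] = (-exp(h) - 9)*exp(h)/(exp(h) + 5)^3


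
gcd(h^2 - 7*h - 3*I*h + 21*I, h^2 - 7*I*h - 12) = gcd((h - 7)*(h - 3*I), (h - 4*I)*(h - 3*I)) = h - 3*I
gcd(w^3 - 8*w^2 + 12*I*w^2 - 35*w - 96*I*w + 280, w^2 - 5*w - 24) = w - 8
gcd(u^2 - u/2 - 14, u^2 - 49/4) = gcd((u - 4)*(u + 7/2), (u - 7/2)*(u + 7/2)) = u + 7/2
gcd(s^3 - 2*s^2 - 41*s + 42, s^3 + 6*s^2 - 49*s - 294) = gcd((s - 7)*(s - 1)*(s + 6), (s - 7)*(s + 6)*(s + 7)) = s^2 - s - 42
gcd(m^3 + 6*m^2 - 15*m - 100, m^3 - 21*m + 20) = m^2 + m - 20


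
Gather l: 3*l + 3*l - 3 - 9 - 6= 6*l - 18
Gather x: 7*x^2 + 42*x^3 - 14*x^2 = 42*x^3 - 7*x^2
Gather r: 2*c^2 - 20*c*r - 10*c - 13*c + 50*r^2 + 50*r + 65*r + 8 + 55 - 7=2*c^2 - 23*c + 50*r^2 + r*(115 - 20*c) + 56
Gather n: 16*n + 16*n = 32*n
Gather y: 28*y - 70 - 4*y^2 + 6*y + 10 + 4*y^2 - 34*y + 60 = 0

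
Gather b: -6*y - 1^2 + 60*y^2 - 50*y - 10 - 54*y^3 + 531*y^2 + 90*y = -54*y^3 + 591*y^2 + 34*y - 11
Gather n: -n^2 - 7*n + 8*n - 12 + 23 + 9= -n^2 + n + 20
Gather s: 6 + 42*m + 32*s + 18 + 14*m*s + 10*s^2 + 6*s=42*m + 10*s^2 + s*(14*m + 38) + 24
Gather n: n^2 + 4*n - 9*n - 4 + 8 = n^2 - 5*n + 4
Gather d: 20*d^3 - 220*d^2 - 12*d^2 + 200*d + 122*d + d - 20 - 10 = 20*d^3 - 232*d^2 + 323*d - 30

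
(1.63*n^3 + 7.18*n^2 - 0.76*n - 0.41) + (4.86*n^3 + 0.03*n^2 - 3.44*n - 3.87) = 6.49*n^3 + 7.21*n^2 - 4.2*n - 4.28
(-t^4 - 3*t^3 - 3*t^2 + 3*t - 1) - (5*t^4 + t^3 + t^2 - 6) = -6*t^4 - 4*t^3 - 4*t^2 + 3*t + 5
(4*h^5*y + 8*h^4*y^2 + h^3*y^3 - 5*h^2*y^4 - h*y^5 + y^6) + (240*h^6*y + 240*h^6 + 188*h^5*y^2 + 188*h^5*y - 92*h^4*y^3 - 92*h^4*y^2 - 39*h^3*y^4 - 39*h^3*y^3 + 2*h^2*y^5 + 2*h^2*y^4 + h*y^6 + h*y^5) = 240*h^6*y + 240*h^6 + 188*h^5*y^2 + 192*h^5*y - 92*h^4*y^3 - 84*h^4*y^2 - 39*h^3*y^4 - 38*h^3*y^3 + 2*h^2*y^5 - 3*h^2*y^4 + h*y^6 + y^6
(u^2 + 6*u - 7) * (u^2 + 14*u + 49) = u^4 + 20*u^3 + 126*u^2 + 196*u - 343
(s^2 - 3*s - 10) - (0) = s^2 - 3*s - 10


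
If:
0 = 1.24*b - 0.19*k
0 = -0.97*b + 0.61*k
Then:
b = 0.00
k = 0.00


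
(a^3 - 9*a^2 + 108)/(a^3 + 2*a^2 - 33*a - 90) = (a - 6)/(a + 5)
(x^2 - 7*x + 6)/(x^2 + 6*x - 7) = (x - 6)/(x + 7)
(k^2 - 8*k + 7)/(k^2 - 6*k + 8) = (k^2 - 8*k + 7)/(k^2 - 6*k + 8)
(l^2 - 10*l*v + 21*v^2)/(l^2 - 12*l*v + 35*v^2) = (-l + 3*v)/(-l + 5*v)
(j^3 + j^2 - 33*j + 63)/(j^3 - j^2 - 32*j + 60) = (j^3 + j^2 - 33*j + 63)/(j^3 - j^2 - 32*j + 60)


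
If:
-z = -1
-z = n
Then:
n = -1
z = 1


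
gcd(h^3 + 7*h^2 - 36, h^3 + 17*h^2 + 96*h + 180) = h + 6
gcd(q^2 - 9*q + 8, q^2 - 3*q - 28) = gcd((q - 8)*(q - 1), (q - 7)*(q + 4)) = 1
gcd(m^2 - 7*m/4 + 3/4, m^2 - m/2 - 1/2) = m - 1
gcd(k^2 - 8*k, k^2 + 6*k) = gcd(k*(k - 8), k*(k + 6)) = k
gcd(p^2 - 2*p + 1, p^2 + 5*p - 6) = p - 1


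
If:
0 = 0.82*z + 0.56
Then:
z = -0.68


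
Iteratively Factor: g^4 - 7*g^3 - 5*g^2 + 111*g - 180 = (g - 3)*(g^3 - 4*g^2 - 17*g + 60) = (g - 3)*(g + 4)*(g^2 - 8*g + 15) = (g - 3)^2*(g + 4)*(g - 5)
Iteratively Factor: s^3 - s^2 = (s)*(s^2 - s) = s*(s - 1)*(s)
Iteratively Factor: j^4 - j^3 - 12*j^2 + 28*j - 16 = (j + 4)*(j^3 - 5*j^2 + 8*j - 4) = (j - 2)*(j + 4)*(j^2 - 3*j + 2) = (j - 2)^2*(j + 4)*(j - 1)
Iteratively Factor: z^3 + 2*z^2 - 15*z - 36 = (z + 3)*(z^2 - z - 12) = (z + 3)^2*(z - 4)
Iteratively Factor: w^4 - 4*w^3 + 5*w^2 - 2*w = (w)*(w^3 - 4*w^2 + 5*w - 2) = w*(w - 2)*(w^2 - 2*w + 1) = w*(w - 2)*(w - 1)*(w - 1)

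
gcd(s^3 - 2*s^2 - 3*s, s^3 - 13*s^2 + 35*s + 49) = s + 1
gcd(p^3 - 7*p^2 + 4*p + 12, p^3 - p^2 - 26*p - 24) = p^2 - 5*p - 6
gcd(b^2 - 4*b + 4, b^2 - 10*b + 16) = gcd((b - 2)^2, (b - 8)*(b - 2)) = b - 2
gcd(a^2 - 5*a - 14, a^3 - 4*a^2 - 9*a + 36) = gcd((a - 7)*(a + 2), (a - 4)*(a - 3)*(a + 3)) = 1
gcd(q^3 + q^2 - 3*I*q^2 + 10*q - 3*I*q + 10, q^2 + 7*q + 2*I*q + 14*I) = q + 2*I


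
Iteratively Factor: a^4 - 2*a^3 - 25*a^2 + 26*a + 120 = (a - 5)*(a^3 + 3*a^2 - 10*a - 24) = (a - 5)*(a + 2)*(a^2 + a - 12) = (a - 5)*(a + 2)*(a + 4)*(a - 3)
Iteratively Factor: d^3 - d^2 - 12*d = (d - 4)*(d^2 + 3*d) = d*(d - 4)*(d + 3)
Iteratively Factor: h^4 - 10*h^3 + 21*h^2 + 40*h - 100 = (h - 5)*(h^3 - 5*h^2 - 4*h + 20) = (h - 5)*(h - 2)*(h^2 - 3*h - 10) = (h - 5)*(h - 2)*(h + 2)*(h - 5)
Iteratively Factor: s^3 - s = (s)*(s^2 - 1) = s*(s - 1)*(s + 1)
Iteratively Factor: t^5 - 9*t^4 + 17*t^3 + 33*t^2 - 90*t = (t - 3)*(t^4 - 6*t^3 - t^2 + 30*t) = (t - 5)*(t - 3)*(t^3 - t^2 - 6*t) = (t - 5)*(t - 3)*(t + 2)*(t^2 - 3*t) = (t - 5)*(t - 3)^2*(t + 2)*(t)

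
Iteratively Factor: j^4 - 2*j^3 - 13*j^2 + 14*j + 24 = (j - 4)*(j^3 + 2*j^2 - 5*j - 6) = (j - 4)*(j + 3)*(j^2 - j - 2) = (j - 4)*(j - 2)*(j + 3)*(j + 1)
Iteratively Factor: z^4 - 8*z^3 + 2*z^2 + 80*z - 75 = (z - 5)*(z^3 - 3*z^2 - 13*z + 15) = (z - 5)*(z + 3)*(z^2 - 6*z + 5) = (z - 5)*(z - 1)*(z + 3)*(z - 5)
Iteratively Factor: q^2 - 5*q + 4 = (q - 4)*(q - 1)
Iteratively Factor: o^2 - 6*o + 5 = (o - 5)*(o - 1)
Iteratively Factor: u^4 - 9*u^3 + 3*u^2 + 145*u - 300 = (u - 3)*(u^3 - 6*u^2 - 15*u + 100) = (u - 5)*(u - 3)*(u^2 - u - 20) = (u - 5)^2*(u - 3)*(u + 4)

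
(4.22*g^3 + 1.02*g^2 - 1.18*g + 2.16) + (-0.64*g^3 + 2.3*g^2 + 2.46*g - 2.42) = 3.58*g^3 + 3.32*g^2 + 1.28*g - 0.26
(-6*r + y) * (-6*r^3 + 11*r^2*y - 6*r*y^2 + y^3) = 36*r^4 - 72*r^3*y + 47*r^2*y^2 - 12*r*y^3 + y^4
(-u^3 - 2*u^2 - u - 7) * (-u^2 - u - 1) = u^5 + 3*u^4 + 4*u^3 + 10*u^2 + 8*u + 7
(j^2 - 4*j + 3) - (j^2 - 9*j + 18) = 5*j - 15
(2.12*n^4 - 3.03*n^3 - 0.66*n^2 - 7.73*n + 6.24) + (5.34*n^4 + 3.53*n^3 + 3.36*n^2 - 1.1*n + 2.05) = 7.46*n^4 + 0.5*n^3 + 2.7*n^2 - 8.83*n + 8.29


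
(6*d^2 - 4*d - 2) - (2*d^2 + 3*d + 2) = 4*d^2 - 7*d - 4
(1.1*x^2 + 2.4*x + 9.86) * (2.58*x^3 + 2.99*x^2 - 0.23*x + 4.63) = 2.838*x^5 + 9.481*x^4 + 32.3618*x^3 + 34.0224*x^2 + 8.8442*x + 45.6518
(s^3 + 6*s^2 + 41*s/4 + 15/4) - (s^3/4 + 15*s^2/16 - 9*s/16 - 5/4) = 3*s^3/4 + 81*s^2/16 + 173*s/16 + 5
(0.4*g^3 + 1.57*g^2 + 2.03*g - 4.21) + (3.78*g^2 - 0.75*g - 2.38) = 0.4*g^3 + 5.35*g^2 + 1.28*g - 6.59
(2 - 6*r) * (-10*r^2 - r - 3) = 60*r^3 - 14*r^2 + 16*r - 6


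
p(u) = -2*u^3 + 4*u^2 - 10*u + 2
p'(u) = -6*u^2 + 8*u - 10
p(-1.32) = 26.77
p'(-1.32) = -31.01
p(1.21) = -7.79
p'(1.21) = -9.10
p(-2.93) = 115.95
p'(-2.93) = -84.95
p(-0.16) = 3.71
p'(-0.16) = -11.43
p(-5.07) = 416.17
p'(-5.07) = -204.79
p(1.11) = -6.91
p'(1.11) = -8.51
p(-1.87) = 47.77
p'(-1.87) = -45.94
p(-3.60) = 183.15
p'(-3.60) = -116.56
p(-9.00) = 1874.00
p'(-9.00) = -568.00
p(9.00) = -1222.00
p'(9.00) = -424.00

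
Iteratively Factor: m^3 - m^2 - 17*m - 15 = (m - 5)*(m^2 + 4*m + 3) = (m - 5)*(m + 1)*(m + 3)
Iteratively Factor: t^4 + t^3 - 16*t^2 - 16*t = (t)*(t^3 + t^2 - 16*t - 16) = t*(t + 4)*(t^2 - 3*t - 4) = t*(t - 4)*(t + 4)*(t + 1)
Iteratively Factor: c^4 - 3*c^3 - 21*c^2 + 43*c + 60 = (c - 3)*(c^3 - 21*c - 20) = (c - 3)*(c + 4)*(c^2 - 4*c - 5) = (c - 5)*(c - 3)*(c + 4)*(c + 1)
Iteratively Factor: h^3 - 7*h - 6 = (h - 3)*(h^2 + 3*h + 2) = (h - 3)*(h + 1)*(h + 2)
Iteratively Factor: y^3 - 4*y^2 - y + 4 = (y - 1)*(y^2 - 3*y - 4) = (y - 1)*(y + 1)*(y - 4)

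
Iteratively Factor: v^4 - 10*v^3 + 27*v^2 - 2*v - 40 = (v + 1)*(v^3 - 11*v^2 + 38*v - 40) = (v - 5)*(v + 1)*(v^2 - 6*v + 8) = (v - 5)*(v - 2)*(v + 1)*(v - 4)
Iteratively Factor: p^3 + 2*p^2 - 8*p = (p + 4)*(p^2 - 2*p) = p*(p + 4)*(p - 2)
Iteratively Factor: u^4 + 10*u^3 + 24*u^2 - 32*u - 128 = (u + 4)*(u^3 + 6*u^2 - 32) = (u + 4)^2*(u^2 + 2*u - 8) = (u - 2)*(u + 4)^2*(u + 4)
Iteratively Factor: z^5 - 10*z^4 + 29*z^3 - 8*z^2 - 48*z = (z + 1)*(z^4 - 11*z^3 + 40*z^2 - 48*z) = (z - 3)*(z + 1)*(z^3 - 8*z^2 + 16*z) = (z - 4)*(z - 3)*(z + 1)*(z^2 - 4*z) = (z - 4)^2*(z - 3)*(z + 1)*(z)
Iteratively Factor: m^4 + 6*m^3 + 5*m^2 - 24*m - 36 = (m - 2)*(m^3 + 8*m^2 + 21*m + 18) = (m - 2)*(m + 2)*(m^2 + 6*m + 9) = (m - 2)*(m + 2)*(m + 3)*(m + 3)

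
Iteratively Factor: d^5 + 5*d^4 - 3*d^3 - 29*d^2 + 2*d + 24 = (d + 4)*(d^4 + d^3 - 7*d^2 - d + 6) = (d + 1)*(d + 4)*(d^3 - 7*d + 6) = (d + 1)*(d + 3)*(d + 4)*(d^2 - 3*d + 2) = (d - 1)*(d + 1)*(d + 3)*(d + 4)*(d - 2)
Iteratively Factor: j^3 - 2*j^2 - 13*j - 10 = (j + 1)*(j^2 - 3*j - 10) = (j + 1)*(j + 2)*(j - 5)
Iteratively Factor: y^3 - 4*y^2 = (y)*(y^2 - 4*y) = y^2*(y - 4)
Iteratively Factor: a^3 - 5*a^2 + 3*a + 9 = (a - 3)*(a^2 - 2*a - 3) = (a - 3)^2*(a + 1)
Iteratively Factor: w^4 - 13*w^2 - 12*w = (w + 3)*(w^3 - 3*w^2 - 4*w) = (w + 1)*(w + 3)*(w^2 - 4*w) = w*(w + 1)*(w + 3)*(w - 4)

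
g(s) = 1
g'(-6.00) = 0.00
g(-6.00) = 1.00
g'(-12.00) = 0.00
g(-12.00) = 1.00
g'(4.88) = 0.00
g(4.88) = 1.00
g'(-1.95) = 0.00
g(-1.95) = 1.00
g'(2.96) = 0.00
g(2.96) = 1.00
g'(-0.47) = 0.00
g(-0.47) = 1.00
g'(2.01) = 0.00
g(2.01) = 1.00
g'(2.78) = 0.00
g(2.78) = 1.00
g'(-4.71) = 0.00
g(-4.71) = 1.00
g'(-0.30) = 0.00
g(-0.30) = 1.00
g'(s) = 0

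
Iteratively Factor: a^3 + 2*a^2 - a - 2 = (a + 2)*(a^2 - 1) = (a + 1)*(a + 2)*(a - 1)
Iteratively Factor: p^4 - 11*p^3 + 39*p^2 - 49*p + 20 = (p - 4)*(p^3 - 7*p^2 + 11*p - 5) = (p - 4)*(p - 1)*(p^2 - 6*p + 5) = (p - 5)*(p - 4)*(p - 1)*(p - 1)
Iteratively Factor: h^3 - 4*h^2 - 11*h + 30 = (h - 2)*(h^2 - 2*h - 15) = (h - 5)*(h - 2)*(h + 3)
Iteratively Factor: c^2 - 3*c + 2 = (c - 2)*(c - 1)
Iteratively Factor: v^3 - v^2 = (v)*(v^2 - v) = v*(v - 1)*(v)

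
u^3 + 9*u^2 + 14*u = u*(u + 2)*(u + 7)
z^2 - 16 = (z - 4)*(z + 4)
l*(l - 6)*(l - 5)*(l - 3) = l^4 - 14*l^3 + 63*l^2 - 90*l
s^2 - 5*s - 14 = (s - 7)*(s + 2)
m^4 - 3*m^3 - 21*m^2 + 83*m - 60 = (m - 4)*(m - 3)*(m - 1)*(m + 5)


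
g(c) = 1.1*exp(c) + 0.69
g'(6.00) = 443.77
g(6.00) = 444.46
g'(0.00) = 1.10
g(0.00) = 1.79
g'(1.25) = 3.84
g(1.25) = 4.53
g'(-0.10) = 1.00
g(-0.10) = 1.69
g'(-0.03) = 1.07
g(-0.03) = 1.76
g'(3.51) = 36.79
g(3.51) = 37.48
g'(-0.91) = 0.44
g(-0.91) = 1.13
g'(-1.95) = 0.16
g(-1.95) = 0.85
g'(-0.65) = 0.57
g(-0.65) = 1.26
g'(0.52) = 1.85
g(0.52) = 2.54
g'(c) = 1.1*exp(c)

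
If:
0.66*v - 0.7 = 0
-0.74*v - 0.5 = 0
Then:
No Solution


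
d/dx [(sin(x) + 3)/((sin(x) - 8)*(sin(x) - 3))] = (-6*sin(x) + cos(x)^2 + 56)*cos(x)/((sin(x) - 8)^2*(sin(x) - 3)^2)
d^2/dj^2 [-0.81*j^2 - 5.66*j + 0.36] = -1.62000000000000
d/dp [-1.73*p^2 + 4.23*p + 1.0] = 4.23 - 3.46*p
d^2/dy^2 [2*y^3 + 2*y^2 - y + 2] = 12*y + 4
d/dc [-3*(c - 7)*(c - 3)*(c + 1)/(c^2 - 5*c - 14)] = 3*(-c^2 - 4*c + 1)/(c^2 + 4*c + 4)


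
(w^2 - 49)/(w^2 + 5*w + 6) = (w^2 - 49)/(w^2 + 5*w + 6)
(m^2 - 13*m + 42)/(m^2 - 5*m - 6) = (m - 7)/(m + 1)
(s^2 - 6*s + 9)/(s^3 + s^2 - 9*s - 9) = (s - 3)/(s^2 + 4*s + 3)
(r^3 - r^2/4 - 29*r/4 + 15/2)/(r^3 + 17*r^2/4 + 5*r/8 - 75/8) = 2*(r - 2)/(2*r + 5)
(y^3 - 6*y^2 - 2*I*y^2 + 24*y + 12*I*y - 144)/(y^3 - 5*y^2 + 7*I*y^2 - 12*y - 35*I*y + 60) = (y^2 - 6*y*(1 + I) + 36*I)/(y^2 + y*(-5 + 3*I) - 15*I)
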